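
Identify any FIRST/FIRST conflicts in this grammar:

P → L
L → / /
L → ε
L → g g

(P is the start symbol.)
No FIRST/FIRST conflicts.

Productions for L:
  L → / /: FIRST = { '/' }
  L → ε: FIRST = { ε }
  L → g g: FIRST = { 'g' }
P has only one production, so no FIRST/FIRST conflict is possible there.

All alternatives of each non-terminal have pairwise disjoint FIRST sets.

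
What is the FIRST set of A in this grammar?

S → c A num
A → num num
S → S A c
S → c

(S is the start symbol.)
To compute FIRST(A), examine every production with A on the left-hand side, reading each right-hand side left to right until a non-nullable symbol is reached.

From A → num num:
  - num is a terminal: add 'num' and stop

Collecting: FIRST(A) = { 'num' }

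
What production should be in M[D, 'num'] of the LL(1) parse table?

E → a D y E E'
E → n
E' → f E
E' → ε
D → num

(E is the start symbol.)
To find M[D, 'num'], we find productions for D where 'num' is in the predict set (PREDICT(N → α) = (FIRST(α) \ {ε}) ∪ (FOLLOW(N) if α ⇒* ε)).

D → num: PREDICT = { 'num' }
  'num' is in predict set, so this production goes in M[D, 'num']

M[D, 'num'] = D → num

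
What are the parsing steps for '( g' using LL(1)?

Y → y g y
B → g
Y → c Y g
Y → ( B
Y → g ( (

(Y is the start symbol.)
Stack is shown with the top on the left.

Stack  Input  Action
--------------------
Y $    ( g $  output Y → ( B
( B $  ( g $  match '('
B $    g $    output B → g
g $    g $    match 'g'
$      $      accept

The string is accepted.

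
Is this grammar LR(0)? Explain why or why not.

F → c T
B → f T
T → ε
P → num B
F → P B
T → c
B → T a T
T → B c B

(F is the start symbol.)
A grammar is LR(0) if no state in the canonical LR(0) collection has:
  - both a shift item (dot before a terminal) and a complete item (shift-reduce conflict), or
  - two or more complete items (reduce-reduce conflict; the accept item [F' → F .] counts as a complete item here).

Augment with F' → F and build the canonical LR(0) collection (I0 = CLOSURE({[F' → . F]}), then GOTO on every symbol after a dot until no new states appear). It has 17 states:
  I0: { [F → . P B], [F → . c T], [F' → . F], [P → . num B] }  — shift
  I1: { [F' → F .] }  — accept
  I2: { [B → . T a T], [B → . f T], [F → P . B], [T → . B c B], [T → . c], [T → .] }  — shift, reduce
  I3: { [B → . T a T], [B → . f T], [F → c . T], [T → . B c B], [T → . c], [T → .] }  — shift, reduce
  I4: { [B → . T a T], [B → . f T], [P → num . B], [T → . B c B], [T → . c], [T → .] }  — shift, reduce
  I5: { [P → num B .], [T → B . c B] }  — shift, reduce
  I6: { [B → T . a T] }  — shift
  I7: { [T → c .] }  — reduce
  I8: { [B → . T a T], [B → . f T], [B → f . T], [T → . B c B], [T → . c], [T → .] }  — shift, reduce
  I9: { [T → B . c B] }  — shift
  I10: { [B → T . a T], [B → f T .] }  — shift, reduce
  I11: { [B → . T a T], [B → . f T], [B → T a . T], [T → . B c B], [T → . c], [T → .] }  — shift, reduce
  I12: { [B → T . a T], [B → T a T .] }  — shift, reduce
  I13: { [B → . T a T], [B → . f T], [T → . B c B], [T → . c], [T → .], [T → B c . B] }  — shift, reduce
  I14: { [T → B . c B], [T → B c B .] }  — shift, reduce
  I15: { [B → T . a T], [F → c T .] }  — shift, reduce
  I16: { [F → P B .], [T → B . c B] }  — shift, reduce

Conflict in state I2:
  Shift-reduce conflict between [T → .] and [B → . f T]
So the grammar is NOT LR(0).

Answer: No. Shift-reduce conflict between [T → .] and [B → . f T]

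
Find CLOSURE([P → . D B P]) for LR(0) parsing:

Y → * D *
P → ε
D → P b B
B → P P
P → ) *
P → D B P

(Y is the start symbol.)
Start with: [P → . D B P]
  [P → . D B P] has the dot before D: add [D → . P b B]
  [D → . P b B] has the dot before P: add [P → .], [P → . ) *]
No further items can be added.

CLOSURE = { [D → . P b B], [P → . ) *], [P → . D B P], [P → .] }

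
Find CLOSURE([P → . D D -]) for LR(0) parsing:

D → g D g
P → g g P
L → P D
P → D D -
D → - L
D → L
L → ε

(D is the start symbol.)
{ [D → . - L], [D → . L], [D → . g D g], [L → . P D], [L → .], [P → . D D -], [P → . g g P] }

To compute CLOSURE, for each item [A → α.Bβ] where B is a non-terminal, add [B → .γ] for all productions B → γ; repeat for the newly added items until nothing changes.

Start with: [P → . D D -]
  [P → . D D -] has the dot before D: add [D → . g D g], [D → . - L], [D → . L]
  [D → . L] has the dot before L: add [L → . P D], [L → .]
  [L → . P D] has the dot before P: add [P → . g g P]
No further items can be added.

CLOSURE = { [D → . - L], [D → . L], [D → . g D g], [L → . P D], [L → .], [P → . D D -], [P → . g g P] }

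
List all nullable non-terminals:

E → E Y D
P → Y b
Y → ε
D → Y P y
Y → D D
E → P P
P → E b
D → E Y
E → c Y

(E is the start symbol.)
A non-terminal is nullable if it can derive ε (the empty string): either it has an ε-production, or it has a production whose right-hand side consists entirely of nullable non-terminals.

ε-productions: Y → ε
So Y is immediately nullable.
No further non-terminal can be added: every production for the remaining non-terminals contains a terminal or a non-nullable non-terminal.
Nullable = { 'Y' }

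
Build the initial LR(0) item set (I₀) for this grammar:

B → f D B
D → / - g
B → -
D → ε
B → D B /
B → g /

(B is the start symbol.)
{ [B → . -], [B → . D B /], [B → . f D B], [B → . g /], [B' → . B], [D → . / - g], [D → .] }

First, augment the grammar with B' → B
I₀ = CLOSURE({ [B' → . B] }):
  [B' → . B] has the dot before B: add [B → . f D B], [B → . -], [B → . D B /], [B → . g /]
  [B → . D B /] has the dot before D: add [D → . / - g], [D → .]
No further items can be added.

I₀ = { [B → . -], [B → . D B /], [B → . f D B], [B → . g /], [B' → . B], [D → . / - g], [D → .] }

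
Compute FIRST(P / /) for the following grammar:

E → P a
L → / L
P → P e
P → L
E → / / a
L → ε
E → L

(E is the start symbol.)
{ '/', 'e' }

FIRST sets of the non-terminals involved (from the grammar, by fixed-point iteration):
  FIRST(P) = { '/', 'e', ε }

To compute FIRST(P / /), process the symbols left to right:
Symbol P is a non-terminal. Add FIRST(P) \ {ε} = { '/', 'e' }
P is nullable (ε ∈ FIRST(P)), continue to the next symbol.
Symbol / is a terminal. Add '/' and stop.
FIRST(P / /) = { '/', 'e' }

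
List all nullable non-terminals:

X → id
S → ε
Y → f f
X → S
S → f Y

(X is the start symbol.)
A non-terminal is nullable if it can derive ε (the empty string): either it has an ε-production, or it has a production whose right-hand side consists entirely of nullable non-terminals.

ε-productions: S → ε
So S is immediately nullable.
X → S: every symbol on the right is nullable, so X is nullable too.
No further non-terminal can be added: every production for the remaining non-terminals contains a terminal or a non-nullable non-terminal.
Nullable = { 'S', 'X' }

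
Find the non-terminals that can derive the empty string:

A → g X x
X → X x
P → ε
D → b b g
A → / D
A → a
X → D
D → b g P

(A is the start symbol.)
ε-productions: P → ε
So P is immediately nullable.
No further non-terminal can be added: every production for the remaining non-terminals contains a terminal or a non-nullable non-terminal.
Nullable = { 'P' }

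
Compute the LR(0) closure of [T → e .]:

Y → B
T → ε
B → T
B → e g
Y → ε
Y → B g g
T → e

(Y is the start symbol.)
{ [T → e .] }

To compute CLOSURE, for each item [A → α.Bβ] where B is a non-terminal, add [B → .γ] for all productions B → γ; repeat for the newly added items until nothing changes.

Start with: [T → e .]
The dot is at the end, so nothing is added.

CLOSURE = { [T → e .] }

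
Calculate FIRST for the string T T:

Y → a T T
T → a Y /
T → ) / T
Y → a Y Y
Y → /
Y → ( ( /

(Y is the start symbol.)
FIRST sets of the non-terminals involved (from the grammar, by fixed-point iteration):
  FIRST(T) = { ')', 'a' }

To compute FIRST(T T), process the symbols left to right:
Symbol T is a non-terminal. Add FIRST(T) \ {ε} = { ')', 'a' }
T is not nullable (ε ∉ FIRST(T)), so stop here.
FIRST(T T) = { ')', 'a' }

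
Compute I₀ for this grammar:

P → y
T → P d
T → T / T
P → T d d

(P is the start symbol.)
{ [P → . T d d], [P → . y], [P' → . P], [T → . P d], [T → . T / T] }

First, augment the grammar with P' → P
I₀ = CLOSURE({ [P' → . P] }):
  [P' → . P] has the dot before P: add [P → . y], [P → . T d d]
  [P → . T d d] has the dot before T: add [T → . P d], [T → . T / T]
No further items can be added.

I₀ = { [P → . T d d], [P → . y], [P' → . P], [T → . P d], [T → . T / T] }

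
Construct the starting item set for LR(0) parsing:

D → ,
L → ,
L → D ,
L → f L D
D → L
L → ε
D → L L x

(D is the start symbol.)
First, augment the grammar with D' → D
I₀ = CLOSURE({ [D' → . D] }):
  [D' → . D] has the dot before D: add [D → . ,], [D → . L], [D → . L L x]
  [D → . L] has the dot before L: add [L → . ,], [L → . D ,], [L → . f L D], [L → .]
No further items can be added.

I₀ = { [D → . ,], [D → . L L x], [D → . L], [D' → . D], [L → . ,], [L → . D ,], [L → . f L D], [L → .] }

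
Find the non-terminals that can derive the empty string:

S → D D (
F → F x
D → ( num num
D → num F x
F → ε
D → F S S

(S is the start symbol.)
ε-productions: F → ε
So F is immediately nullable.
No further non-terminal can be added: every production for the remaining non-terminals contains a terminal or a non-nullable non-terminal.
Nullable = { 'F' }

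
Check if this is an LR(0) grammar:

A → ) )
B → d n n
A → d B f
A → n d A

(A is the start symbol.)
A grammar is LR(0) if no state in the canonical LR(0) collection has:
  - both a shift item (dot before a terminal) and a complete item (shift-reduce conflict), or
  - two or more complete items (reduce-reduce conflict; the accept item [A' → A .] counts as a complete item here).

Augment with A' → A and build the canonical LR(0) collection (I0 = CLOSURE({[A' → . A]}), then GOTO on every symbol after a dot until no new states appear). It has 13 states:
  I0: { [A → . ) )], [A → . d B f], [A → . n d A], [A' → . A] }  — shift
  I1: { [A → ) . )] }  — shift
  I2: { [A' → A .] }  — accept
  I3: { [A → d . B f], [B → . d n n] }  — shift
  I4: { [A → n . d A] }  — shift
  I5: { [A → . ) )], [A → . d B f], [A → . n d A], [A → n d . A] }  — shift
  I6: { [A → n d A .] }  — reduce
  I7: { [A → d B . f] }  — shift
  I8: { [B → d . n n] }  — shift
  I9: { [B → d n . n] }  — shift
  I10: { [B → d n n .] }  — reduce
  I11: { [A → d B f .] }  — reduce
  I12: { [A → ) ) .] }  — reduce

Every state is either a pure shift/goto state or contains exactly one complete item and nothing to shift — no conflicts. The grammar is LR(0).

Answer: Yes, the grammar is LR(0)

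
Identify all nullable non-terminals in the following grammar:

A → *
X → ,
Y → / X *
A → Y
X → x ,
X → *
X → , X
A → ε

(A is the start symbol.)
ε-productions: A → ε
So A is immediately nullable.
No further non-terminal can be added: every production for the remaining non-terminals contains a terminal or a non-nullable non-terminal.
Nullable = { 'A' }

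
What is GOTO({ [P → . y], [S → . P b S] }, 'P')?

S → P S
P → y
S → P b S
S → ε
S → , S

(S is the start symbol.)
GOTO(I, 'P') = CLOSURE({ [A → αX.β] : [A → α.Xβ] ∈ I, X = 'P' })

Items with dot before 'P', with the dot advanced:
  [S → . P b S] → [S → P . b S]
Closure adds nothing (no advanced item has the dot before a non-terminal).

GOTO = { [S → P . b S] }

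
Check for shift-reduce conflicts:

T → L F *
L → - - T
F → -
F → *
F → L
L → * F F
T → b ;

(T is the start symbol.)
Yes — I7: [F → * .] vs [F → . *]; I8: [F → - .] vs [L → - . - T]

A shift-reduce conflict occurs when an LR(0) state has both:
  - a complete (reduce) item [A → α .] (dot at the end), and
  - a shift item [B → β . c γ] (dot before a terminal).

Augment with T' → T and build the canonical LR(0) collection (I0 = CLOSURE({[T' → . T]}), then GOTO on every symbol after a dot until no new states appear). It has 16 states:
  I0: { [L → . * F F], [L → . - - T], [T → . L F *], [T → . b ;], [T' → . T] }  — shift
  I1: { [F → . *], [F → . -], [F → . L], [L → * . F F], [L → . * F F], [L → . - - T] }  — shift
  I2: { [L → - . - T] }  — shift
  I3: { [F → . *], [F → . -], [F → . L], [L → . * F F], [L → . - - T], [T → L . F *] }  — shift
  I4: { [T' → T .] }  — accept
  I5: { [T → b . ;] }  — shift
  I6: { [T → b ; .] }  — reduce
  I7: { [F → * .], [F → . *], [F → . -], [F → . L], [L → * . F F], [L → . * F F], [L → . - - T] }  — shift, reduce
  I8: { [F → - .], [L → - . - T] }  — shift, reduce
  I9: { [T → L F . *] }  — shift
  I10: { [F → L .] }  — reduce
  I11: { [T → L F * .] }  — reduce
  I12: { [L → - - . T], [L → . * F F], [L → . - - T], [T → . L F *], [T → . b ;] }  — shift
  I13: { [L → - - T .] }  — reduce
  I14: { [F → . *], [F → . -], [F → . L], [L → * F . F], [L → . * F F], [L → . - - T] }  — shift
  I15: { [L → * F F .] }  — reduce

I7 contains reduce item [F → * .] and shift items [F → . *], [F → . -], [L → . * F F], [L → . - - T] — shift-reduce conflict.
I8 contains reduce item [F → - .] and shift item [L → - . - T] — shift-reduce conflict.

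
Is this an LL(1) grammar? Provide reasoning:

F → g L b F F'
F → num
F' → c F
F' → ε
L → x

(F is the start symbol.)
A grammar is LL(1) if for each non-terminal N with multiple productions, the predict sets of those productions are pairwise disjoint, where PREDICT(N → α) = (FIRST(α) \ {ε}) ∪ (FOLLOW(N) if α ⇒* ε).

Relevant sets:
  FOLLOW(F') = { $, 'c' }

For F:
  PREDICT(F → g L b F F') = { 'g' }
  PREDICT(F → num) = { 'num' }
For F':
  PREDICT(F' → c F) = { 'c' }
  PREDICT(F' → ε) = { $, 'c' }
L has a single production, so nothing to check there.

Conflict found: Predict set conflict for F': { 'c' }
The grammar is NOT LL(1).

Answer: No. Predict set conflict for F': { 'c' }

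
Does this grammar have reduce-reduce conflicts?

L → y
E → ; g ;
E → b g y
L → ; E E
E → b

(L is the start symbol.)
A reduce-reduce conflict occurs when an LR(0) state has two complete items [A → α .] and [B → β .] — both call for a reduction, and with no lookahead the parser cannot choose between them.

Augment with L' → L and build the canonical LR(0) collection (I0 = CLOSURE({[L' → . L]}), then GOTO on every symbol after a dot until no new states appear). It has 12 states:
  I0: { [L → . ; E E], [L → . y], [L' → . L] }  — shift
  I1: { [E → . ; g ;], [E → . b g y], [E → . b], [L → ; . E E] }  — shift
  I2: { [L' → L .] }  — accept
  I3: { [L → y .] }  — reduce
  I4: { [E → ; . g ;] }  — shift
  I5: { [E → . ; g ;], [E → . b g y], [E → . b], [L → ; E . E] }  — shift
  I6: { [E → b . g y], [E → b .] }  — shift, reduce
  I7: { [E → b g . y] }  — shift
  I8: { [E → b g y .] }  — reduce
  I9: { [L → ; E E .] }  — reduce
  I10: { [E → ; g . ;] }  — shift
  I11: { [E → ; g ; .] }  — reduce

No state contains more than one complete item.

Answer: No reduce-reduce conflicts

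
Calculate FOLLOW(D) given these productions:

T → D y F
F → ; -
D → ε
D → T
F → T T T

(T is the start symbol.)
{ 'y' }

To compute FOLLOW(D), find every occurrence of D on a right-hand side N → α D β: add FIRST(β) \ {ε}, and if β is empty or nullable also add FOLLOW(N). Iterate to a fixed point.

In T → D y F: D is followed by y F, add FIRST(y F) \ {ε} = { 'y' }

Taking the union: FOLLOW(D) = { 'y' }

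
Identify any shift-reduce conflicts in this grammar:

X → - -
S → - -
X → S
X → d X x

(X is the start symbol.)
Augment with X' → X and build the canonical LR(0) collection (I0 = CLOSURE({[X' → . X]}), then GOTO on every symbol after a dot until no new states appear). It has 8 states:
  I0: { [S → . - -], [X → . - -], [X → . S], [X → . d X x], [X' → . X] }  — shift
  I1: { [S → - . -], [X → - . -] }  — shift
  I2: { [X → S .] }  — reduce
  I3: { [X' → X .] }  — accept
  I4: { [S → . - -], [X → . - -], [X → . S], [X → . d X x], [X → d . X x] }  — shift
  I5: { [X → d X . x] }  — shift
  I6: { [X → d X x .] }  — reduce
  I7: { [S → - - .], [X → - - .] }  — 2 reduces

No state contains both a complete item and a shift item.

Answer: No shift-reduce conflicts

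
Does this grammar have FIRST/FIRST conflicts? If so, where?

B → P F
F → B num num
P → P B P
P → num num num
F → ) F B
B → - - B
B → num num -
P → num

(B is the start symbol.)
Yes. B → P F / B → num num '-' on { 'num' }; P → P B P / P → num num num on { 'num' }; P → P B P / P → num on { 'num' }; P → num num num / P → num on { 'num' }

A FIRST/FIRST conflict occurs when two productions N → α and N → β for the same non-terminal have FIRST(α) ∩ FIRST(β) ≠ ∅ (with ε ∈ FIRST of a nullable right-hand side, so two nullable alternatives also conflict).

FIRST sets of the non-terminals at (or reachable through a nullable prefix from) the front of some alternative:
  FIRST(P) = { 'num' }
  FIRST(B) = { '-', 'num' }

Productions for B:
  B → P F: FIRST = { 'num' }
  B → - - B: FIRST = { '-' }
  B → num num -: FIRST = { 'num' }
Productions for F:
  F → B num num: FIRST = { '-', 'num' }
  F → ) F B: FIRST = { ')' }
Productions for P:
  P → P B P: FIRST = { 'num' }
  P → num num num: FIRST = { 'num' }
  P → num: FIRST = { 'num' }

Conflict for B: B → P F and B → num num -
  Overlap: { 'num' }
Conflict for P: P → P B P and P → num num num
  Overlap: { 'num' }
Conflict for P: P → P B P and P → num
  Overlap: { 'num' }
Conflict for P: P → num num num and P → num
  Overlap: { 'num' }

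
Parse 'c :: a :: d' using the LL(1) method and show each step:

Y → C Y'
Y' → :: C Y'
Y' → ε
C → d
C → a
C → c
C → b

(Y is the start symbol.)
Stack is shown with the top on the left.

Stack      Input          Action
--------------------------------
Y $        c :: a :: d $  output Y → C Y'
C Y' $     c :: a :: d $  output C → c
c Y' $     c :: a :: d $  match 'c'
Y' $       :: a :: d $    output Y' → :: C Y'
:: C Y' $  :: a :: d $    match '::'
C Y' $     a :: d $       output C → a
a Y' $     a :: d $       match 'a'
Y' $       :: d $         output Y' → :: C Y'
:: C Y' $  :: d $         match '::'
C Y' $     d $            output C → d
d Y' $     d $            match 'd'
Y' $       $              output Y' → ε
$          $              accept

The string is accepted.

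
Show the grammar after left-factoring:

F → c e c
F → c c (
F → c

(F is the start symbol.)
Left-factoring transforms A → αβ₁ | αβ₂ into A → αA' and A' → β₁ | β₂
(α is the longest common prefix among the alternatives). Repeat until
no nonterminal has two alternatives with a common prefix.

Round 1: F has alternatives sharing prefix 'c'. Introduce F': F → c F'
  Add: F' → e c
  Add: F' → c (
  Add: F' → ε

No remaining common prefixes — done.

Resulting grammar:
F → c F'
F' → e c
F' → c (
F' → ε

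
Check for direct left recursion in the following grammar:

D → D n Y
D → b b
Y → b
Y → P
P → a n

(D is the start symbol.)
Yes, D is left-recursive

Direct left recursion occurs when N → N α for some non-terminal N (the right-hand side begins with the left-hand side itself).

D → D n Y: LEFT RECURSIVE (starts with D)
D → b b: starts with b
Y → b: starts with b
Y → P: starts with P
P → a n: starts with a

The grammar has direct left recursion on: D.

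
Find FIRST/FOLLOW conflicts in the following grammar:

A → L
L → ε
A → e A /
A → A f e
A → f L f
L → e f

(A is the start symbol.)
A FIRST/FOLLOW conflict occurs when a non-terminal N has a nullable alternative N → β (β ⇒* ε) and another alternative N → α with FIRST(α) ∩ FOLLOW(N) ≠ ∅: on such a lookahead the parser cannot decide between expanding α and letting N vanish via β.

Nullable non-terminals: A, L.
FIRST sets used below: FIRST(L) = { 'e', ε }, FIRST(A) = { 'e', 'f', ε }

A: nullable alternative(s) A → L; FOLLOW(A) = { $, '/', 'f' }
  A → L: FIRST \ {ε} = { 'e' } — this is the only nullable alternative, skip
  A → e A /: FIRST \ {ε} = { 'e' } — disjoint from FOLLOW(A)
  A → A f e: FIRST \ {ε} = { 'e', 'f' } — overlaps FOLLOW(A) on { 'f' }: CONFLICT
  A → f L f: FIRST \ {ε} = { 'f' } — overlaps FOLLOW(A) on { 'f' }: CONFLICT

L: nullable alternative(s) L → ε; FOLLOW(L) = { $, '/', 'f' }
  L → ε: FIRST \ {ε} = { } — this is the only nullable alternative, skip
  L → e f: FIRST \ {ε} = { 'e' } — disjoint from FOLLOW(L)

So the grammar has 2 FIRST/FOLLOW conflicts (marked CONFLICT above).

Answer: Yes. A → A f e with FOLLOW(A) on { 'f' }; A → f L f with FOLLOW(A) on { 'f' }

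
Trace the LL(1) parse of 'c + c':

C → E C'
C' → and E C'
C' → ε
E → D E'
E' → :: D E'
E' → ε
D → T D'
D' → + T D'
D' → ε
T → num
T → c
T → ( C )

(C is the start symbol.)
Stack is shown with the top on the left.

Stack           Input    Action
-------------------------------
C $             c + c $  output C → E C'
E C' $          c + c $  output E → D E'
D E' C' $       c + c $  output D → T D'
T D' E' C' $    c + c $  output T → c
c D' E' C' $    c + c $  match 'c'
D' E' C' $      + c $    output D' → + T D'
+ T D' E' C' $  + c $    match '+'
T D' E' C' $    c $      output T → c
c D' E' C' $    c $      match 'c'
D' E' C' $      $        output D' → ε
E' C' $         $        output E' → ε
C' $            $        output C' → ε
$               $        accept

The string is accepted.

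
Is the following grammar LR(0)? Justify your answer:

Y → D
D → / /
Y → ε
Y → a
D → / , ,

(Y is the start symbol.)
Augment with Y' → Y and build the canonical LR(0) collection (I0 = CLOSURE({[Y' → . Y]}), then GOTO on every symbol after a dot until no new states appear). It has 8 states:
  I0: { [D → . / , ,], [D → . / /], [Y → . D], [Y → . a], [Y → .], [Y' → . Y] }  — shift, reduce
  I1: { [D → / . , ,], [D → / . /] }  — shift
  I2: { [Y → D .] }  — reduce
  I3: { [Y' → Y .] }  — accept
  I4: { [Y → a .] }  — reduce
  I5: { [D → / , . ,] }  — shift
  I6: { [D → / / .] }  — reduce
  I7: { [D → / , , .] }  — reduce

Conflict in state I0:
  Shift-reduce conflict between [Y → .] and [D → . / , ,]
So the grammar is NOT LR(0).

Answer: No. Shift-reduce conflict between [Y → .] and [D → . / , ,]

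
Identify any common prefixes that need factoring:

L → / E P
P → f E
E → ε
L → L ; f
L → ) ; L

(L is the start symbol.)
No, left-factoring is not needed

Left-factoring is needed when two productions for the same non-terminal
share a common prefix on the right-hand side.

Productions for L:
  L → / E P
  L → L ; f
  L → ) ; L

No common prefixes found.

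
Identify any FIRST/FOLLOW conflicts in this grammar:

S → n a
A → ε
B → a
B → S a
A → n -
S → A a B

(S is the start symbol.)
No FIRST/FOLLOW conflicts.

Nullable non-terminals: A.

A: nullable alternative(s) A → ε; FOLLOW(A) = { 'a' }
  A → ε: FIRST \ {ε} = { } — this is the only nullable alternative, skip
  A → n -: FIRST \ {ε} = { 'n' } — disjoint from FOLLOW(A)

B, S have no nullable alternative, so no FIRST/FOLLOW check is needed there.

No FIRST/FOLLOW conflicts found.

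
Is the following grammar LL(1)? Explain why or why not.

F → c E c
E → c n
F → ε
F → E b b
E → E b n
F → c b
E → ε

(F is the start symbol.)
No. Predict set conflict for F: { 'c' }

Relevant sets:
  FIRST(E) = { 'b', 'c', ε }
  FOLLOW(F) = { $ }
  FOLLOW(E) = { 'b', 'c' }

For F:
  PREDICT(F → c E c) = { 'c' }
  PREDICT(F → ε) = { $ }
  PREDICT(F → E b b) = { 'b', 'c' }
  PREDICT(F → c b) = { 'c' }
For E:
  PREDICT(E → c n) = { 'c' }
  PREDICT(E → E b n) = { 'b', 'c' }
  PREDICT(E → ε) = { 'b', 'c' }

Conflict found: Predict set conflict for F: { 'c' }
The grammar is NOT LL(1).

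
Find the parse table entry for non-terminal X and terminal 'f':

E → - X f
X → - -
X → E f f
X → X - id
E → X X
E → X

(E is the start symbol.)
Empty (error entry)

To find M[X, 'f'], we find productions for X where 'f' is in the predict set (PREDICT(N → α) = (FIRST(α) \ {ε}) ∪ (FOLLOW(N) if α ⇒* ε)).

Relevant sets:
  FIRST(E) = { '-' }
  FIRST(X) = { '-' }

X → - -: PREDICT = { '-' }
X → E f f: PREDICT = { '-' }
X → X - id: PREDICT = { '-' }

M[X, 'f'] is empty (no production applies)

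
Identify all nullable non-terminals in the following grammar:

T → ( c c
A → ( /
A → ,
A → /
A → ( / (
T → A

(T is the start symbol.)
None

A non-terminal is nullable if it can derive ε (the empty string): either it has an ε-production, or it has a production whose right-hand side consists entirely of nullable non-terminals.

There are no ε-productions, so no non-terminal can derive ε.
No non-terminals are nullable.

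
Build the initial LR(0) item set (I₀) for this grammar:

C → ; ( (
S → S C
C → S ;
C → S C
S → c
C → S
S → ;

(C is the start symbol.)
First, augment the grammar with C' → C
I₀ = CLOSURE({ [C' → . C] }):
  [C' → . C] has the dot before C: add [C → . ; ( (], [C → . S ;], [C → . S C], [C → . S]
  [C → . S ;] has the dot before S: add [S → . S C], [S → . c], [S → . ;]
No further items can be added.

I₀ = { [C → . ; ( (], [C → . S ;], [C → . S C], [C → . S], [C' → . C], [S → . ;], [S → . S C], [S → . c] }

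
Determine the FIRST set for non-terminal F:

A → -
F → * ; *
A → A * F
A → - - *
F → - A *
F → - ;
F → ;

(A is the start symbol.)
{ '*', '-', ';' }

To compute FIRST(F), examine every production with F on the left-hand side, reading each right-hand side left to right until a non-nullable symbol is reached.

From F → * ; *:
  - '*' is a terminal: add '*' and stop
From F → - A *:
  - '-' is a terminal: add '-' and stop
From F → - ;:
  - '-' is a terminal: add '-' and stop
From F → ;:
  - ';' is a terminal: add ';' and stop

Collecting: FIRST(F) = { '*', '-', ';' }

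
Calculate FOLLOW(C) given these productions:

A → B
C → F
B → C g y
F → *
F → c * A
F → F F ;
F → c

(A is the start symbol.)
{ 'g' }

To compute FOLLOW(C), find every occurrence of C on a right-hand side N → α C β: add FIRST(β) \ {ε}, and if β is empty or nullable also add FOLLOW(N). Iterate to a fixed point.

In B → C g y: C is followed by g y, add FIRST(g y) \ {ε} = { 'g' }

Taking the union: FOLLOW(C) = { 'g' }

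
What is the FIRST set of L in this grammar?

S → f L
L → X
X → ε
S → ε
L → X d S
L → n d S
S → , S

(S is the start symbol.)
FIRST sets of the other non-terminals involved (by the same procedure, iterated to a fixed point):
  FIRST(X) = { ε }

From L → X:
  - X is a non-terminal: add FIRST(X) \ {ε} = { }
    X is nullable and nothing follows, so the whole right-hand side can vanish: ε ∈ FIRST(L)
From L → X d S:
  - X is a non-terminal: add FIRST(X) \ {ε} = { }
    X is nullable, so continue to the next symbol
  - d is a terminal: add 'd' and stop
From L → n d S:
  - n is a terminal: add 'n' and stop

Collecting: FIRST(L) = { 'd', 'n', ε }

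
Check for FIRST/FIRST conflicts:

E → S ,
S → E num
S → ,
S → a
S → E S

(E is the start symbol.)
Yes. S → E num / S → ',' on { ',' }; S → E num / S → a on { 'a' }; S → E num / S → E S on { ',', 'a' }; S → ',' / S → E S on { ',' }; S → a / S → E S on { 'a' }

FIRST sets of the non-terminals at (or reachable through a nullable prefix from) the front of some alternative:
  FIRST(E) = { ',', 'a' }

Productions for S:
  S → E num: FIRST = { ',', 'a' }
  S → ,: FIRST = { ',' }
  S → a: FIRST = { 'a' }
  S → E S: FIRST = { ',', 'a' }
E has only one production, so no FIRST/FIRST conflict is possible there.

Conflict for S: S → E num and S → ,
  Overlap: { ',' }
Conflict for S: S → E num and S → a
  Overlap: { 'a' }
Conflict for S: S → E num and S → E S
  Overlap: { ',', 'a' }
Conflict for S: S → , and S → E S
  Overlap: { ',' }
Conflict for S: S → a and S → E S
  Overlap: { 'a' }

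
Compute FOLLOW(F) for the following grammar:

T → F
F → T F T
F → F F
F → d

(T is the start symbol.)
{ $, 'd' }

In T → F: F is at the end, add FOLLOW(T)
In F → T F T: F is followed by T, add FIRST(T) \ {ε} = { 'd' }
In F → F F: F is followed by F, add FIRST(F) \ {ε} = { 'd' }
In F → F F: F is at the end; this adds FOLLOW(F) to itself — nothing new

The FOLLOW sets referred to above (computed the same way, to a fixed point):
  FOLLOW(T) = { $, 'd' }

Taking the union: FOLLOW(F) = { $, 'd' }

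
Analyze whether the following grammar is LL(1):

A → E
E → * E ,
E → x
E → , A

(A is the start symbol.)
Yes, the grammar is LL(1).

A grammar is LL(1) if for each non-terminal N with multiple productions, the predict sets of those productions are pairwise disjoint, where PREDICT(N → α) = (FIRST(α) \ {ε}) ∪ (FOLLOW(N) if α ⇒* ε).

For E:
  PREDICT(E → '*' E ',') = { '*' }
  PREDICT(E → x) = { 'x' }
  PREDICT(E → ',' A) = { ',' }
A has a single production, so nothing to check there.

All predict sets are disjoint. The grammar IS LL(1).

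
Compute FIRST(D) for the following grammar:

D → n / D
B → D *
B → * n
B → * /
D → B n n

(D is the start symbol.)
To compute FIRST(D), examine every production with D on the left-hand side, reading each right-hand side left to right until a non-nullable symbol is reached.

FIRST sets of the other non-terminals involved (by the same procedure, iterated to a fixed point):
  FIRST(B) = { '*', 'n' }

From D → n / D:
  - n is a terminal: add 'n' and stop
From D → B n n:
  - B is a non-terminal: add FIRST(B) \ {ε} = { '*', 'n' }
    B is not nullable, so stop

Collecting: FIRST(D) = { '*', 'n' }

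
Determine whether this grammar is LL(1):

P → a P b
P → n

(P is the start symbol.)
For P:
  PREDICT(P → a P b) = { 'a' }
  PREDICT(P → n) = { 'n' }

All predict sets are disjoint. The grammar IS LL(1).

Answer: Yes, the grammar is LL(1).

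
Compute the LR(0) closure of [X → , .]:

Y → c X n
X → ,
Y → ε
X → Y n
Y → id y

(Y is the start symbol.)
{ [X → , .] }

Start with: [X → , .]
The dot is at the end, so nothing is added.

CLOSURE = { [X → , .] }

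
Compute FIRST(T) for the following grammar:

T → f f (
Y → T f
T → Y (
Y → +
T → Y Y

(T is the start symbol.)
FIRST sets of the other non-terminals involved (by the same procedure, iterated to a fixed point):
  FIRST(Y) = { '+', 'f' }

From T → f f (:
  - f is a terminal: add 'f' and stop
From T → Y (:
  - Y is a non-terminal: add FIRST(Y) \ {ε} = { '+', 'f' }
    Y is not nullable, so stop
From T → Y Y:
  - Y is a non-terminal: add FIRST(Y) \ {ε} = { '+', 'f' }
    Y is not nullable, so stop

Collecting: FIRST(T) = { '+', 'f' }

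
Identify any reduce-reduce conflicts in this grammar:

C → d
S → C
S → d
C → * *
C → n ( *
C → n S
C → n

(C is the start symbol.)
A reduce-reduce conflict occurs when an LR(0) state has two complete items [A → α .] and [B → β .] — both call for a reduction, and with no lookahead the parser cannot choose between them.

Augment with C' → C and build the canonical LR(0) collection (I0 = CLOSURE({[C' → . C]}), then GOTO on every symbol after a dot until no new states appear). It has 11 states:
  I0: { [C → . * *], [C → . d], [C → . n ( *], [C → . n S], [C → . n], [C' → . C] }  — shift
  I1: { [C → * . *] }  — shift
  I2: { [C' → C .] }  — accept
  I3: { [C → d .] }  — reduce
  I4: { [C → . * *], [C → . d], [C → . n ( *], [C → . n S], [C → . n], [C → n . ( *], [C → n . S], [C → n .], [S → . C], [S → . d] }  — shift, reduce
  I5: { [C → n ( . *] }  — shift
  I6: { [S → C .] }  — reduce
  I7: { [C → n S .] }  — reduce
  I8: { [C → d .], [S → d .] }  — 2 reduces
  I9: { [C → n ( * .] }  — reduce
  I10: { [C → * * .] }  — reduce

I8 contains complete items [C → d .], [S → d .] — reduce-reduce conflict.

Answer: Yes — I8: [C → d .] vs [S → d .]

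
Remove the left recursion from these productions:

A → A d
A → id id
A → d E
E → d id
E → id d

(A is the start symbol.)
A → id id A'
A → d E A'
A' → d A'
A' → ε
E → d id
E → id d

A is directly left-recursive. The standard transformation for
  A → A α₁ | ... | A α_m | β₁ | ... | β_n
is
  A  → β₁ A' | ... | β_n A'
  A' → α₁ A' | ... | α_m A' | ε

A → id id becomes A → id id A'
A → d E becomes A → d E A'
A → A d becomes A' → d A'
Add A' → ε

Productions for other non-terminals are unchanged:
  E → d id
  E → id d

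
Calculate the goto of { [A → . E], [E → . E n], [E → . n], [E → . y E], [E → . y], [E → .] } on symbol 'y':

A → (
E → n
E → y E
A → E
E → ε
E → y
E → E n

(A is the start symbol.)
GOTO(I, 'y') = CLOSURE({ [A → αX.β] : [A → α.Xβ] ∈ I, X = 'y' })

Items with dot before 'y', with the dot advanced:
  [E → . y] → [E → y .]
  [E → . y E] → [E → y . E]
Closure of the advanced items:
  [E → y . E] has the dot before E: add [E → . n], [E → . y E], [E → .], [E → . y], [E → . E n]

GOTO = { [E → . E n], [E → . n], [E → . y E], [E → . y], [E → .], [E → y . E], [E → y .] }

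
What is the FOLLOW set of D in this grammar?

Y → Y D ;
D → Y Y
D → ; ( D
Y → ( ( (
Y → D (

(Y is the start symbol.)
In Y → Y D ;: D is followed by ';', add FIRST(';') \ {ε} = { ';' }
In D → ; ( D: D is at the end; this adds FOLLOW(D) to itself — nothing new
In Y → D (: D is followed by '(', add FIRST('(') \ {ε} = { '(' }

Taking the union: FOLLOW(D) = { '(', ';' }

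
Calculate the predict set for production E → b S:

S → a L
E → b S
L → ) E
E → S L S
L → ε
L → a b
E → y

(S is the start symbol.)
{ 'b' }

PREDICT(E → b S) = (FIRST(RHS) \ {ε}) ∪ (FOLLOW(E) if ε ∈ FIRST(RHS), i.e. RHS ⇒* ε)
FIRST(b S) = { 'b' }
ε ∉ FIRST(b S), so FOLLOW(E) is not added.
PREDICT(E → b S) = { 'b' }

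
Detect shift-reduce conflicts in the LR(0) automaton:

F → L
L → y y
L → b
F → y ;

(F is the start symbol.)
A shift-reduce conflict occurs when an LR(0) state has both:
  - a complete (reduce) item [A → α .] (dot at the end), and
  - a shift item [B → β . c γ] (dot before a terminal).

Augment with F' → F and build the canonical LR(0) collection (I0 = CLOSURE({[F' → . F]}), then GOTO on every symbol after a dot until no new states appear). It has 7 states:
  I0: { [F → . L], [F → . y ;], [F' → . F], [L → . b], [L → . y y] }  — shift
  I1: { [F' → F .] }  — accept
  I2: { [F → L .] }  — reduce
  I3: { [L → b .] }  — reduce
  I4: { [F → y . ;], [L → y . y] }  — shift
  I5: { [F → y ; .] }  — reduce
  I6: { [L → y y .] }  — reduce

No state contains both a complete item and a shift item.

Answer: No shift-reduce conflicts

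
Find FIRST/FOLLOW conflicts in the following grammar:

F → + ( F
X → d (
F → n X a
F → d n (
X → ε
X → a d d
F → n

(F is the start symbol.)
A FIRST/FOLLOW conflict occurs when a non-terminal N has a nullable alternative N → β (β ⇒* ε) and another alternative N → α with FIRST(α) ∩ FOLLOW(N) ≠ ∅: on such a lookahead the parser cannot decide between expanding α and letting N vanish via β.

Nullable non-terminals: X.

X: nullable alternative(s) X → ε; FOLLOW(X) = { 'a' }
  X → d (: FIRST \ {ε} = { 'd' } — disjoint from FOLLOW(X)
  X → ε: FIRST \ {ε} = { } — this is the only nullable alternative, skip
  X → a d d: FIRST \ {ε} = { 'a' } — overlaps FOLLOW(X) on { 'a' }: CONFLICT

F has no nullable alternative, so no FIRST/FOLLOW check is needed there.

So the grammar has 1 FIRST/FOLLOW conflict (marked CONFLICT above).

Answer: Yes. X → a d d with FOLLOW(X) on { 'a' }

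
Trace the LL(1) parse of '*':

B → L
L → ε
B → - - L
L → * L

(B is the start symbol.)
Stack is shown with the top on the left.

Stack  Input  Action
--------------------
B $    * $    output B → L
L $    * $    output L → * L
* L $  * $    match '*'
L $    $      output L → ε
$      $      accept

The string is accepted.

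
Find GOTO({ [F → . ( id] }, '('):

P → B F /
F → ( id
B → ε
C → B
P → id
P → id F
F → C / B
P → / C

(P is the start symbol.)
{ [F → ( . id] }

GOTO(I, '(') = CLOSURE({ [A → αX.β] : [A → α.Xβ] ∈ I, X = '(' })

Items with dot before '(', with the dot advanced:
  [F → . ( id] → [F → ( . id]
Closure adds nothing (no advanced item has the dot before a non-terminal).

GOTO = { [F → ( . id] }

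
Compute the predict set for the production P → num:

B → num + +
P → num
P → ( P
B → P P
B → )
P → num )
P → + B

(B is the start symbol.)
{ 'num' }

PREDICT(P → num) = (FIRST(RHS) \ {ε}) ∪ (FOLLOW(P) if ε ∈ FIRST(RHS), i.e. RHS ⇒* ε)
FIRST(num) = { 'num' }
ε ∉ FIRST(num), so FOLLOW(P) is not added.
PREDICT(P → num) = { 'num' }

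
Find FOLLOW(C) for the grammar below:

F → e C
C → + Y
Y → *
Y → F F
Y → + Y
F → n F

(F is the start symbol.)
{ $, 'e', 'n' }

In F → e C: C is at the end, add FOLLOW(F)

The FOLLOW sets referred to above (computed the same way, to a fixed point):
  FOLLOW(F) = { $, 'e', 'n' }

Taking the union: FOLLOW(C) = { $, 'e', 'n' }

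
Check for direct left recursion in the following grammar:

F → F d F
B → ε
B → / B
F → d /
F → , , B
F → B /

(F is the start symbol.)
Direct left recursion occurs when N → N α for some non-terminal N (the right-hand side begins with the left-hand side itself).

F → F d F: LEFT RECURSIVE (starts with F)
B → ε: starts with ε
B → / B: starts with '/'
F → d /: starts with d
F → , , B: starts with ','
F → B /: starts with B

The grammar has direct left recursion on: F.

Answer: Yes, F is left-recursive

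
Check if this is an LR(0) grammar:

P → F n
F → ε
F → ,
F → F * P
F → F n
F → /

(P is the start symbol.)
No. Shift-reduce conflict between [F → .] and [F → . ,]

Augment with P' → P and build the canonical LR(0) collection (I0 = CLOSURE({[P' → . P]}), then GOTO on every symbol after a dot until no new states appear). It has 8 states:
  I0: { [F → . ,], [F → . /], [F → . F * P], [F → . F n], [F → .], [P → . F n], [P' → . P] }  — shift, reduce
  I1: { [F → , .] }  — reduce
  I2: { [F → / .] }  — reduce
  I3: { [F → F . * P], [F → F . n], [P → F . n] }  — shift
  I4: { [P' → P .] }  — accept
  I5: { [F → . ,], [F → . /], [F → . F * P], [F → . F n], [F → .], [F → F * . P], [P → . F n] }  — shift, reduce
  I6: { [F → F n .], [P → F n .] }  — 2 reduces
  I7: { [F → F * P .] }  — reduce

Conflict in state I0:
  Shift-reduce conflict between [F → .] and [F → . ,]
So the grammar is NOT LR(0).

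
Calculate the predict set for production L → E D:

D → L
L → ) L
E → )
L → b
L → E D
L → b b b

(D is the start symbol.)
PREDICT(L → E D) = (FIRST(RHS) \ {ε}) ∪ (FOLLOW(L) if ε ∈ FIRST(RHS), i.e. RHS ⇒* ε)
FIRST(E) = { ')' }
FIRST(E D) = { ')' }
ε ∉ FIRST(E D), so FOLLOW(L) is not added.
PREDICT(L → E D) = { ')' }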